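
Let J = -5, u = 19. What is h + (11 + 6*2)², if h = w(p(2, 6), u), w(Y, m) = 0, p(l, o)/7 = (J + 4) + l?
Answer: 529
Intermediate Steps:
p(l, o) = -7 + 7*l (p(l, o) = 7*((-5 + 4) + l) = 7*(-1 + l) = -7 + 7*l)
h = 0
h + (11 + 6*2)² = 0 + (11 + 6*2)² = 0 + (11 + 12)² = 0 + 23² = 0 + 529 = 529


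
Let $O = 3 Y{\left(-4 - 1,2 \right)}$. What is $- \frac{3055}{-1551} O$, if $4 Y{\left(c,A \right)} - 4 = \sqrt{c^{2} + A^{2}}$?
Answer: $\frac{65}{11} + \frac{65 \sqrt{29}}{44} \approx 13.864$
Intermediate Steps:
$Y{\left(c,A \right)} = 1 + \frac{\sqrt{A^{2} + c^{2}}}{4}$ ($Y{\left(c,A \right)} = 1 + \frac{\sqrt{c^{2} + A^{2}}}{4} = 1 + \frac{\sqrt{A^{2} + c^{2}}}{4}$)
$O = 3 + \frac{3 \sqrt{29}}{4}$ ($O = 3 \left(1 + \frac{\sqrt{2^{2} + \left(-4 - 1\right)^{2}}}{4}\right) = 3 \left(1 + \frac{\sqrt{4 + \left(-4 - 1\right)^{2}}}{4}\right) = 3 \left(1 + \frac{\sqrt{4 + \left(-5\right)^{2}}}{4}\right) = 3 \left(1 + \frac{\sqrt{4 + 25}}{4}\right) = 3 \left(1 + \frac{\sqrt{29}}{4}\right) = 3 + \frac{3 \sqrt{29}}{4} \approx 7.0389$)
$- \frac{3055}{-1551} O = - \frac{3055}{-1551} \left(3 + \frac{3 \sqrt{29}}{4}\right) = \left(-3055\right) \left(- \frac{1}{1551}\right) \left(3 + \frac{3 \sqrt{29}}{4}\right) = \frac{65 \left(3 + \frac{3 \sqrt{29}}{4}\right)}{33} = \frac{65}{11} + \frac{65 \sqrt{29}}{44}$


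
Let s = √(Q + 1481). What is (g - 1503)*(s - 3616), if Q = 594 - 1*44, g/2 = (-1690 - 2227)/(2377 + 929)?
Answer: 8997967616/1653 - 2488376*√2031/1653 ≈ 5.3756e+6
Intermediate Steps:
g = -3917/1653 (g = 2*((-1690 - 2227)/(2377 + 929)) = 2*(-3917/3306) = -3917/1653 ≈ -2.3696)
Q = 550 (Q = 594 - 44 = 550)
s = √2031 (s = √(550 + 1481) = √2031 ≈ 45.067)
(g - 1503)*(s - 3616) = (-3917/1653 - 1503)*(√2031 - 3616) = -2488376*(-3616 + √2031)/1653 = 8997967616/1653 - 2488376*√2031/1653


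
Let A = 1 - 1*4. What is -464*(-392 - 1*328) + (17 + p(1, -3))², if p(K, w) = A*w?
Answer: 334756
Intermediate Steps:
A = -3 (A = 1 - 4 = -3)
p(K, w) = -3*w
-464*(-392 - 1*328) + (17 + p(1, -3))² = -464*(-392 - 1*328) + (17 - 3*(-3))² = -464*(-392 - 328) + (17 + 9)² = -464*(-720) + 26² = 334080 + 676 = 334756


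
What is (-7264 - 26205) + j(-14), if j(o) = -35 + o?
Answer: -33518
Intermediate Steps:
(-7264 - 26205) + j(-14) = (-7264 - 26205) + (-35 - 14) = -33469 - 49 = -33518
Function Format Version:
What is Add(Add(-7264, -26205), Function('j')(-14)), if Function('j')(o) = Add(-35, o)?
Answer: -33518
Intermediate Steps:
Add(Add(-7264, -26205), Function('j')(-14)) = Add(Add(-7264, -26205), Add(-35, -14)) = Add(-33469, -49) = -33518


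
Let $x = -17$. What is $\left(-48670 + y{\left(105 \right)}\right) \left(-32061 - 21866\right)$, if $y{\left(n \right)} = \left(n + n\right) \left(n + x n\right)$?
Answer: $21650072690$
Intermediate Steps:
$y{\left(n \right)} = - 32 n^{2}$ ($y{\left(n \right)} = \left(n + n\right) \left(n - 17 n\right) = 2 n \left(- 16 n\right) = - 32 n^{2}$)
$\left(-48670 + y{\left(105 \right)}\right) \left(-32061 - 21866\right) = \left(-48670 - 32 \cdot 105^{2}\right) \left(-32061 - 21866\right) = \left(-48670 - 352800\right) \left(-53927\right) = \left(-401470\right) \left(-53927\right) = 21650072690$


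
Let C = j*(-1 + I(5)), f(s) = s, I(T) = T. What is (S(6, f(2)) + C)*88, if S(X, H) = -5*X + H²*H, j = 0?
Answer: -1936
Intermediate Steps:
S(X, H) = H³ - 5*X (S(X, H) = -5*X + H³ = H³ - 5*X)
C = 0 (C = 0*(-1 + 5) = 0*4 = 0)
(S(6, f(2)) + C)*88 = ((2³ - 5*6) + 0)*88 = ((8 - 30) + 0)*88 = (-22 + 0)*88 = -22*88 = -1936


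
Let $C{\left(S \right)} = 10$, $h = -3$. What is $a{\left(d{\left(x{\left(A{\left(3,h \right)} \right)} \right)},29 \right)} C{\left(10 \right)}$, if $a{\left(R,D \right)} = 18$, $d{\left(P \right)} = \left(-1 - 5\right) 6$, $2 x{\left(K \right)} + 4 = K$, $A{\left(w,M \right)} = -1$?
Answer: $180$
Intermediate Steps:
$x{\left(K \right)} = -2 + \frac{K}{2}$
$d{\left(P \right)} = -36$ ($d{\left(P \right)} = \left(-6\right) 6 = -36$)
$a{\left(d{\left(x{\left(A{\left(3,h \right)} \right)} \right)},29 \right)} C{\left(10 \right)} = 18 \cdot 10 = 180$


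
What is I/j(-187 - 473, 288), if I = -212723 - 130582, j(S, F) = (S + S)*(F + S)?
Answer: -7629/10912 ≈ -0.69914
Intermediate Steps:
j(S, F) = 2*S*(F + S) (j(S, F) = (2*S)*(F + S) = 2*S*(F + S))
I = -343305
I/j(-187 - 473, 288) = -343305*1/(2*(-187 - 473)*(288 + (-187 - 473))) = -343305*(-1/(1320*(288 - 660))) = -343305/(2*(-660)*(-372)) = -343305/491040 = -343305*1/491040 = -7629/10912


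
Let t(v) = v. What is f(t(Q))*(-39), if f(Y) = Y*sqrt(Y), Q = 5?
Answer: -195*sqrt(5) ≈ -436.03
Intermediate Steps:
f(Y) = Y**(3/2)
f(t(Q))*(-39) = 5**(3/2)*(-39) = (5*sqrt(5))*(-39) = -195*sqrt(5)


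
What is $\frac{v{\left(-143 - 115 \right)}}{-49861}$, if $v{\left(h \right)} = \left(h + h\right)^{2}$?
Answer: $- \frac{266256}{49861} \approx -5.34$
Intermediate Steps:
$v{\left(h \right)} = 4 h^{2}$ ($v{\left(h \right)} = \left(2 h\right)^{2} = 4 h^{2}$)
$\frac{v{\left(-143 - 115 \right)}}{-49861} = \frac{4 \left(-143 - 115\right)^{2}}{-49861} = 4 \left(-258\right)^{2} \left(- \frac{1}{49861}\right) = 4 \cdot 66564 \left(- \frac{1}{49861}\right) = 266256 \left(- \frac{1}{49861}\right) = - \frac{266256}{49861}$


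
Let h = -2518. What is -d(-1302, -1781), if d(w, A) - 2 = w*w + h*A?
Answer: -6179764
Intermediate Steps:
d(w, A) = 2 + w**2 - 2518*A (d(w, A) = 2 + (w*w - 2518*A) = 2 + (w**2 - 2518*A) = 2 + w**2 - 2518*A)
-d(-1302, -1781) = -(2 + (-1302)**2 - 2518*(-1781)) = -(2 + 1695204 + 4484558) = -1*6179764 = -6179764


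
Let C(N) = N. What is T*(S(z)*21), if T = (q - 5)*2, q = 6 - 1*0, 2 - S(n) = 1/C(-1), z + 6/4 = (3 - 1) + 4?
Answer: 126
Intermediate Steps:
z = 9/2 (z = -3/2 + ((3 - 1) + 4) = -3/2 + (2 + 4) = -3/2 + 6 = 9/2 ≈ 4.5000)
S(n) = 3 (S(n) = 2 - 1/(-1) = 2 - 1*(-1) = 2 + 1 = 3)
q = 6 (q = 6 + 0 = 6)
T = 2 (T = (6 - 5)*2 = 1*2 = 2)
T*(S(z)*21) = 2*(3*21) = 2*63 = 126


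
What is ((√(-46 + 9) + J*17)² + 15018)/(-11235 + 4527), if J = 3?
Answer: -8791/3354 - 17*I*√37/1118 ≈ -2.621 - 0.092493*I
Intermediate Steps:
((√(-46 + 9) + J*17)² + 15018)/(-11235 + 4527) = ((√(-46 + 9) + 3*17)² + 15018)/(-11235 + 4527) = ((√(-37) + 51)² + 15018)/(-6708) = ((I*√37 + 51)² + 15018)*(-1/6708) = ((51 + I*√37)² + 15018)*(-1/6708) = (15018 + (51 + I*√37)²)*(-1/6708) = -2503/1118 - (51 + I*√37)²/6708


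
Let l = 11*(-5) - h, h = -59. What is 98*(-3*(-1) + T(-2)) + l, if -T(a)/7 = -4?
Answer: 3042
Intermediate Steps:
T(a) = 28 (T(a) = -7*(-4) = 28)
l = 4 (l = 11*(-5) - 1*(-59) = -55 + 59 = 4)
98*(-3*(-1) + T(-2)) + l = 98*(-3*(-1) + 28) + 4 = 98*(3 + 28) + 4 = 98*31 + 4 = 3038 + 4 = 3042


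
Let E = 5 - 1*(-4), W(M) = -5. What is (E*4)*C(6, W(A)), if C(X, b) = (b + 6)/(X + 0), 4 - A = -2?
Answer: 6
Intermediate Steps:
A = 6 (A = 4 - 1*(-2) = 4 + 2 = 6)
E = 9 (E = 5 + 4 = 9)
C(X, b) = (6 + b)/X
(E*4)*C(6, W(A)) = (9*4)*((6 - 5)/6) = 36*((⅙)*1) = 36*(⅙) = 6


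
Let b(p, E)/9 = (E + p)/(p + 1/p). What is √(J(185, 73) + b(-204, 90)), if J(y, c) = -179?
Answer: I*√301312864763/41617 ≈ 13.19*I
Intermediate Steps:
b(p, E) = 9*(E + p)/(p + 1/p) (b(p, E) = 9*((E + p)/(p + 1/p)) = 9*(E + p)/(p + 1/p))
√(J(185, 73) + b(-204, 90)) = √(-179 + 9*(-204)*(90 - 204)/(1 + (-204)²)) = √(-179 + 9*(-204)*(-114)/(1 + 41616)) = √(-179 + 9*(-204)*(-114)/41617) = √(-179 + 9*(-204)*(1/41617)*(-114)) = √(-179 + 209304/41617) = √(-7240139/41617) = I*√301312864763/41617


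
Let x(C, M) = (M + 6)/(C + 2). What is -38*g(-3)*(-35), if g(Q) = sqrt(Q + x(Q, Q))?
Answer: 1330*I*sqrt(6) ≈ 3257.8*I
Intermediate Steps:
x(C, M) = (6 + M)/(2 + C)
g(Q) = sqrt(Q + (6 + Q)/(2 + Q))
-38*g(-3)*(-35) = -38*I*sqrt(6 - 3 - 3*(2 - 3))*(-35) = -38*I*sqrt(6 - 3 - 3*(-1))*(-35) = -38*I*sqrt(6 - 3 + 3)*(-35) = -38*I*sqrt(6)*(-35) = 1330*I*sqrt(6)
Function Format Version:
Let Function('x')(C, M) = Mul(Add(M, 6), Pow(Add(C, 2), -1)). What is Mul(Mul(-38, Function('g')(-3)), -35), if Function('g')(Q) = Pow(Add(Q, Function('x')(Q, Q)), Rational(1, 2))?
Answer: Mul(1330, I, Pow(6, Rational(1, 2))) ≈ Mul(3257.8, I)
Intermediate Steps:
Function('x')(C, M) = Mul(Pow(Add(2, C), -1), Add(6, M)) (Function('x')(C, M) = Mul(Add(6, M), Pow(Add(2, C), -1)) = Mul(Pow(Add(2, C), -1), Add(6, M)))
Function('g')(Q) = Pow(Add(Q, Mul(Pow(Add(2, Q), -1), Add(6, Q))), Rational(1, 2))
Mul(Mul(-38, Function('g')(-3)), -35) = Mul(Mul(-38, Pow(Mul(Pow(Add(2, -3), -1), Add(6, -3, Mul(-3, Add(2, -3)))), Rational(1, 2))), -35) = Mul(Mul(-38, Pow(Mul(Pow(-1, -1), Add(6, -3, Mul(-3, -1))), Rational(1, 2))), -35) = Mul(Mul(-38, Pow(Mul(-1, Add(6, -3, 3)), Rational(1, 2))), -35) = Mul(Mul(-38, Pow(Mul(-1, 6), Rational(1, 2))), -35) = Mul(Mul(-38, Pow(-6, Rational(1, 2))), -35) = Mul(Mul(-38, Mul(I, Pow(6, Rational(1, 2)))), -35) = Mul(Mul(-38, I, Pow(6, Rational(1, 2))), -35) = Mul(1330, I, Pow(6, Rational(1, 2)))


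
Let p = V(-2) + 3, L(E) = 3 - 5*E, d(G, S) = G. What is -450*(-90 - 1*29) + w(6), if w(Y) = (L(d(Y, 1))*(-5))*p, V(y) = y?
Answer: 53685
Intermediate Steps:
p = 1 (p = -2 + 3 = 1)
w(Y) = -15 + 25*Y (w(Y) = ((3 - 5*Y)*(-5))*1 = (-15 + 25*Y)*1 = -15 + 25*Y)
-450*(-90 - 1*29) + w(6) = -450*(-90 - 1*29) + (-15 + 25*6) = -450*(-90 - 29) + (-15 + 150) = -450*(-119) + 135 = 53550 + 135 = 53685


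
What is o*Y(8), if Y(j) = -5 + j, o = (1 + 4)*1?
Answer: 15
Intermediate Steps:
o = 5 (o = 5*1 = 5)
o*Y(8) = 5*(-5 + 8) = 5*3 = 15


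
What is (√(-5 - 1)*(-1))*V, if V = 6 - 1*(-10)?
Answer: -16*I*√6 ≈ -39.192*I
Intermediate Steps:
V = 16 (V = 6 + 10 = 16)
(√(-5 - 1)*(-1))*V = (√(-5 - 1)*(-1))*16 = (√(-6)*(-1))*16 = ((I*√6)*(-1))*16 = -I*√6*16 = -16*I*√6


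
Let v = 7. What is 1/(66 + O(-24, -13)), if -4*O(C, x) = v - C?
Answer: 4/233 ≈ 0.017167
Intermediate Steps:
O(C, x) = -7/4 + C/4 (O(C, x) = -(7 - C)/4 = -7/4 + C/4)
1/(66 + O(-24, -13)) = 1/(66 + (-7/4 + (1/4)*(-24))) = 1/(66 + (-7/4 - 6)) = 1/(66 - 31/4) = 1/(233/4) = 4/233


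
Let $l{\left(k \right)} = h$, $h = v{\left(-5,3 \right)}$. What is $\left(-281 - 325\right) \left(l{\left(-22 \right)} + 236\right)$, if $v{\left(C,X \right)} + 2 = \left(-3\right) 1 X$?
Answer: $-136350$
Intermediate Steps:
$v{\left(C,X \right)} = -2 - 3 X$ ($v{\left(C,X \right)} = -2 + \left(-3\right) 1 X = -2 - 3 X$)
$h = -11$ ($h = -2 - 9 = -11$)
$l{\left(k \right)} = -11$
$\left(-281 - 325\right) \left(l{\left(-22 \right)} + 236\right) = \left(-281 - 325\right) \left(-11 + 236\right) = \left(-606\right) 225 = -136350$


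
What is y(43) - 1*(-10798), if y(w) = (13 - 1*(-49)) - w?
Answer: 10817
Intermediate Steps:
y(w) = 62 - w (y(w) = (13 + 49) - w = 62 - w)
y(43) - 1*(-10798) = (62 - 1*43) - 1*(-10798) = (62 - 43) + 10798 = 19 + 10798 = 10817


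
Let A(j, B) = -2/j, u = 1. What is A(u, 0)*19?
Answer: -38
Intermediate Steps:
A(u, 0)*19 = -2/1*19 = -2*1*19 = -2*19 = -38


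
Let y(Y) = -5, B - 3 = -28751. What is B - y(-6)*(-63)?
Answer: -29063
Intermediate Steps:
B = -28748 (B = 3 - 28751 = -28748)
B - y(-6)*(-63) = -28748 - (-5)*(-63) = -28748 - 1*315 = -28748 - 315 = -29063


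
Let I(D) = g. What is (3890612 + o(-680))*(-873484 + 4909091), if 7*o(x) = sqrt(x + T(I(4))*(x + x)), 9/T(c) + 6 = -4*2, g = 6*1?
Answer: 15700981021484 + 16142428*sqrt(595)/49 ≈ 1.5701e+13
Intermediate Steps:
g = 6
I(D) = 6
T(c) = -9/14 (T(c) = 9/(-6 - 4*2) = 9/(-6 - 8) = 9/(-14) = 9*(-1/14) = -9/14)
o(x) = sqrt(14)*sqrt(-x)/49 (o(x) = sqrt(x - 9*(x + x)/14)/7 = sqrt(x - 9*x/7)/7 = sqrt(-2*x/7)/7 = (sqrt(14)*sqrt(-x)/7)/7 = sqrt(14)*sqrt(-x)/49)
(3890612 + o(-680))*(-873484 + 4909091) = (3890612 + sqrt(14)*sqrt(-1*(-680))/49)*(-873484 + 4909091) = (3890612 + sqrt(14)*sqrt(680)/49)*4035607 = (3890612 + sqrt(14)*(2*sqrt(170))/49)*4035607 = (3890612 + 4*sqrt(595)/49)*4035607 = 15700981021484 + 16142428*sqrt(595)/49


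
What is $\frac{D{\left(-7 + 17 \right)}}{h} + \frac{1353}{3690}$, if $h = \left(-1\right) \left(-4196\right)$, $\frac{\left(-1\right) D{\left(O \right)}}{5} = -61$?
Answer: $\frac{27653}{62940} \approx 0.43935$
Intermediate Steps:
$D{\left(O \right)} = 305$ ($D{\left(O \right)} = \left(-5\right) \left(-61\right) = 305$)
$h = 4196$
$\frac{D{\left(-7 + 17 \right)}}{h} + \frac{1353}{3690} = \frac{305}{4196} + \frac{1353}{3690} = 305 \cdot \frac{1}{4196} + 1353 \cdot \frac{1}{3690} = \frac{305}{4196} + \frac{11}{30} = \frac{27653}{62940}$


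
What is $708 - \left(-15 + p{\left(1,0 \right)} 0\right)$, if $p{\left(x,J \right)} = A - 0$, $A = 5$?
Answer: $723$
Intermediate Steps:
$p{\left(x,J \right)} = 5$ ($p{\left(x,J \right)} = 5 - 0 = 5 + 0 = 5$)
$708 - \left(-15 + p{\left(1,0 \right)} 0\right) = 708 - \left(-15 + 5 \cdot 0\right) = 708 - \left(-15 + 0\right) = 708 - -15 = 708 + 15 = 723$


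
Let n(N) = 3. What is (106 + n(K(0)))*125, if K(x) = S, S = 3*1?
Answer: 13625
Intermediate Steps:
S = 3
K(x) = 3
(106 + n(K(0)))*125 = (106 + 3)*125 = 109*125 = 13625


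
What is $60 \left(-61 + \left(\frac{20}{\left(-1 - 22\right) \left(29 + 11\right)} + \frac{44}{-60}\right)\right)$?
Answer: $- \frac{85222}{23} \approx -3705.3$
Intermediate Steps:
$60 \left(-61 + \left(\frac{20}{\left(-1 - 22\right) \left(29 + 11\right)} + \frac{44}{-60}\right)\right) = 60 \left(-61 + \left(\frac{20}{\left(-23\right) 40} + 44 \left(- \frac{1}{60}\right)\right)\right) = 60 \left(-61 - \left(\frac{11}{15} - \frac{20}{-920}\right)\right) = 60 \left(-61 + \left(20 \left(- \frac{1}{920}\right) - \frac{11}{15}\right)\right) = 60 \left(-61 - \frac{521}{690}\right) = 60 \left(- \frac{42611}{690}\right) = - \frac{85222}{23}$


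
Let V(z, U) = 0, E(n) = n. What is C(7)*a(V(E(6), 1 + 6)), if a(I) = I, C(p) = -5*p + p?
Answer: 0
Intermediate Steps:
C(p) = -4*p
C(7)*a(V(E(6), 1 + 6)) = -4*7*0 = -28*0 = 0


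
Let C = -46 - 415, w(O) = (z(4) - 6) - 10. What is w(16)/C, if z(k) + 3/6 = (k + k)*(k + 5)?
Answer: -111/922 ≈ -0.12039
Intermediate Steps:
z(k) = -½ + 2*k*(5 + k) (z(k) = -½ + (k + k)*(k + 5) = -½ + (2*k)*(5 + k) = -½ + 2*k*(5 + k))
w(O) = 111/2 (w(O) = ((-½ + 2*4² + 10*4) - 6) - 10 = ((-½ + 2*16 + 40) - 6) - 10 = ((-½ + 32 + 40) - 6) - 10 = (143/2 - 6) - 10 = 131/2 - 10 = 111/2)
C = -461
w(16)/C = (111/2)/(-461) = (111/2)*(-1/461) = -111/922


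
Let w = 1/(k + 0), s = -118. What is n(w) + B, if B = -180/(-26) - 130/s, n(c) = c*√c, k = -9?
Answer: 6155/767 - I/27 ≈ 8.0248 - 0.037037*I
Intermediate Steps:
w = -⅑ (w = 1/(-9 + 0) = 1/(-9) = -⅑ ≈ -0.11111)
n(c) = c^(3/2)
B = 6155/767 (B = -180/(-26) - 130/(-118) = -180*(-1/26) - 130*(-1/118) = 90/13 + 65/59 = 6155/767 ≈ 8.0248)
n(w) + B = (-⅑)^(3/2) + 6155/767 = -I/27 + 6155/767 = 6155/767 - I/27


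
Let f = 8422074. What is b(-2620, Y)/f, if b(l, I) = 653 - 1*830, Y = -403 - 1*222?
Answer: -59/2807358 ≈ -2.1016e-5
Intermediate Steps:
Y = -625 (Y = -403 - 222 = -625)
b(l, I) = -177 (b(l, I) = 653 - 830 = -177)
b(-2620, Y)/f = -177/8422074 = -177*1/8422074 = -59/2807358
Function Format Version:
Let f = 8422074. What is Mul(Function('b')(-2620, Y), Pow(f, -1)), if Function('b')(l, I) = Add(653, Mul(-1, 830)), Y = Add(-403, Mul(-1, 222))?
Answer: Rational(-59, 2807358) ≈ -2.1016e-5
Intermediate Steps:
Y = -625 (Y = Add(-403, -222) = -625)
Function('b')(l, I) = -177 (Function('b')(l, I) = Add(653, -830) = -177)
Mul(Function('b')(-2620, Y), Pow(f, -1)) = Mul(-177, Pow(8422074, -1)) = Mul(-177, Rational(1, 8422074)) = Rational(-59, 2807358)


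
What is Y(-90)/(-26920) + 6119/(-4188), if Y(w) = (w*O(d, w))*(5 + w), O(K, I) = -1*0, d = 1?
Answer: -6119/4188 ≈ -1.4611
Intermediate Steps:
O(K, I) = 0
Y(w) = 0 (Y(w) = (w*0)*(5 + w) = 0*(5 + w) = 0)
Y(-90)/(-26920) + 6119/(-4188) = 0/(-26920) + 6119/(-4188) = 0*(-1/26920) + 6119*(-1/4188) = 0 - 6119/4188 = -6119/4188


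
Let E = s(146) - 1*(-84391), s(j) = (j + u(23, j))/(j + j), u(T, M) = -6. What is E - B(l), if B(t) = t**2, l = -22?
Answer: 6125246/73 ≈ 83908.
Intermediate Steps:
s(j) = (-6 + j)/(2*j) (s(j) = (j - 6)/(j + j) = (-6 + j)/((2*j)) = (-6 + j)*(1/(2*j)) = (-6 + j)/(2*j))
E = 6160578/73 (E = (1/2)*(-6 + 146)/146 - 1*(-84391) = (1/2)*(1/146)*140 + 84391 = 35/73 + 84391 = 6160578/73 ≈ 84392.)
E - B(l) = 6160578/73 - 1*(-22)**2 = 6160578/73 - 1*484 = 6160578/73 - 484 = 6125246/73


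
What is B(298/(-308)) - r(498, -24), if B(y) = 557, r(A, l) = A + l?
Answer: 83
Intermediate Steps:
B(298/(-308)) - r(498, -24) = 557 - (498 - 24) = 557 - 1*474 = 557 - 474 = 83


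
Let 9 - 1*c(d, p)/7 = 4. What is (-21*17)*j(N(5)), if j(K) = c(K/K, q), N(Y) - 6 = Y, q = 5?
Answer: -12495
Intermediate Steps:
N(Y) = 6 + Y
c(d, p) = 35 (c(d, p) = 63 - 7*4 = 63 - 28 = 35)
j(K) = 35
(-21*17)*j(N(5)) = -21*17*35 = -357*35 = -12495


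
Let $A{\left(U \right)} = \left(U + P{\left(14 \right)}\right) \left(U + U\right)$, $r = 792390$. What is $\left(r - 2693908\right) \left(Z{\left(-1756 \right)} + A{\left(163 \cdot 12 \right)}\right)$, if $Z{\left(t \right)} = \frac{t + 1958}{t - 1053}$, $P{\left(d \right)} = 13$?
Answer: $- \frac{41143074134454500}{2809} \approx -1.4647 \cdot 10^{13}$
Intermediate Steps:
$A{\left(U \right)} = 2 U \left(13 + U\right)$ ($A{\left(U \right)} = \left(U + 13\right) \left(U + U\right) = \left(13 + U\right) 2 U = 2 U \left(13 + U\right)$)
$Z{\left(t \right)} = \frac{1958 + t}{-1053 + t}$
$\left(r - 2693908\right) \left(Z{\left(-1756 \right)} + A{\left(163 \cdot 12 \right)}\right) = \left(792390 - 2693908\right) \left(\frac{1958 - 1756}{-1053 - 1756} + 2 \cdot 163 \cdot 12 \left(13 + 163 \cdot 12\right)\right) = - 1901518 \left(\frac{1}{-2809} \cdot 202 + 2 \cdot 1956 \left(13 + 1956\right)\right) = - 1901518 \left(\left(- \frac{1}{2809}\right) 202 + 2 \cdot 1956 \cdot 1969\right) = - 1901518 \left(- \frac{202}{2809} + 7702728\right) = \left(-1901518\right) \frac{21636962750}{2809} = - \frac{41143074134454500}{2809}$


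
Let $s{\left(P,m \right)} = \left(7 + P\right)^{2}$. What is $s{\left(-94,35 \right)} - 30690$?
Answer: $-23121$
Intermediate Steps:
$s{\left(-94,35 \right)} - 30690 = \left(7 - 94\right)^{2} - 30690 = \left(-87\right)^{2} - 30690 = 7569 - 30690 = -23121$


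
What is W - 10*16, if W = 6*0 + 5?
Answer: -155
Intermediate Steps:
W = 5 (W = 0 + 5 = 5)
W - 10*16 = 5 - 10*16 = 5 - 160 = -155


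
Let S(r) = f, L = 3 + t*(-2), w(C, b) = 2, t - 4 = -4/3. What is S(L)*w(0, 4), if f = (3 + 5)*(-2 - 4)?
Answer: -96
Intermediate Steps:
t = 8/3 (t = 4 - 4/3 = 8/3 ≈ 2.6667)
L = -7/3 (L = 3 + (8/3)*(-2) = 3 - 16/3 = -7/3 ≈ -2.3333)
f = -48 (f = 8*(-6) = -48)
S(r) = -48
S(L)*w(0, 4) = -48*2 = -96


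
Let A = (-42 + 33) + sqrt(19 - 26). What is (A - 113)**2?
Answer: (122 - I*sqrt(7))**2 ≈ 14877.0 - 645.56*I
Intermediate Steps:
A = -9 + I*sqrt(7) (A = -9 + sqrt(-7) = -9 + I*sqrt(7) ≈ -9.0 + 2.6458*I)
(A - 113)**2 = ((-9 + I*sqrt(7)) - 113)**2 = (-122 + I*sqrt(7))**2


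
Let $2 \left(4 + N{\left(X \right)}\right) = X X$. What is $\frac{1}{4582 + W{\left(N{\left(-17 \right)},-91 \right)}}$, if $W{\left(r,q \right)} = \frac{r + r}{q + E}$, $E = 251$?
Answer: $\frac{160}{733401} \approx 0.00021816$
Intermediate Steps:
$N{\left(X \right)} = -4 + \frac{X^{2}}{2}$ ($N{\left(X \right)} = -4 + \frac{X X}{2} = -4 + \frac{X^{2}}{2}$)
$W{\left(r,q \right)} = \frac{2 r}{251 + q}$ ($W{\left(r,q \right)} = \frac{r + r}{q + 251} = \frac{2 r}{251 + q}$)
$\frac{1}{4582 + W{\left(N{\left(-17 \right)},-91 \right)}} = \frac{1}{4582 + \frac{2 \left(-4 + \frac{\left(-17\right)^{2}}{2}\right)}{251 - 91}} = \frac{1}{4582 + \frac{2 \left(-4 + \frac{1}{2} \cdot 289\right)}{160}} = \frac{1}{4582 + 2 \left(-4 + \frac{289}{2}\right) \frac{1}{160}} = \frac{1}{4582 + 2 \cdot \frac{281}{2} \cdot \frac{1}{160}} = \frac{1}{4582 + \frac{281}{160}} = \frac{1}{\frac{733401}{160}} = \frac{160}{733401}$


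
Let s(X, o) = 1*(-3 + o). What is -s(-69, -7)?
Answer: 10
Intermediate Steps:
s(X, o) = -3 + o
-s(-69, -7) = -(-3 - 7) = -1*(-10) = 10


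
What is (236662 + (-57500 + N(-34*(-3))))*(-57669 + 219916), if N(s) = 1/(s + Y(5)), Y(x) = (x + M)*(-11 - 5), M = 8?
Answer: 3081260521237/106 ≈ 2.9068e+10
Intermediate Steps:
Y(x) = -128 - 16*x (Y(x) = (x + 8)*(-11 - 5) = (8 + x)*(-16) = -128 - 16*x)
N(s) = 1/(-208 + s) (N(s) = 1/(s + (-128 - 16*5)) = 1/(s + (-128 - 80)) = 1/(s - 208) = 1/(-208 + s))
(236662 + (-57500 + N(-34*(-3))))*(-57669 + 219916) = (236662 + (-57500 + 1/(-208 - 34*(-3))))*(-57669 + 219916) = (236662 + (-57500 + 1/(-208 + 102)))*162247 = (236662 + (-57500 + 1/(-106)))*162247 = (236662 + (-57500 - 1/106))*162247 = (236662 - 6095001/106)*162247 = (18991171/106)*162247 = 3081260521237/106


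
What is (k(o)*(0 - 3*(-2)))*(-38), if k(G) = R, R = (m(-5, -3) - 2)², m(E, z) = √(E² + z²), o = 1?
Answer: -8664 + 912*√34 ≈ -3346.2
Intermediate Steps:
R = (-2 + √34)² (R = (√((-5)² + (-3)²) - 2)² = (√(25 + 9) - 2)² = (√34 - 2)² = (-2 + √34)² ≈ 14.676)
k(G) = (2 - √34)²
(k(o)*(0 - 3*(-2)))*(-38) = ((2 - √34)²*(0 - 3*(-2)))*(-38) = ((2 - √34)²*(0 + 6))*(-38) = ((2 - √34)²*6)*(-38) = (6*(2 - √34)²)*(-38) = -228*(2 - √34)²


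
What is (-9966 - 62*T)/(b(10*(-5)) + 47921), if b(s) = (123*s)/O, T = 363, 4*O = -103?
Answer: -3344616/4960463 ≈ -0.67425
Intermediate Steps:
O = -103/4 (O = (1/4)*(-103) = -103/4 ≈ -25.750)
b(s) = -492*s/103 (b(s) = (123*s)/(-103/4) = (123*s)*(-4/103) = -492*s/103)
(-9966 - 62*T)/(b(10*(-5)) + 47921) = (-9966 - 62*363)/(-4920*(-5)/103 + 47921) = (-9966 - 22506)/(-492/103*(-50) + 47921) = -32472/(24600/103 + 47921) = -32472/4960463/103 = -32472*103/4960463 = -3344616/4960463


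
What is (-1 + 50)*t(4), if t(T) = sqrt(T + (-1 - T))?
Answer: 49*I ≈ 49.0*I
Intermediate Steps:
t(T) = I (t(T) = sqrt(-1) = I)
(-1 + 50)*t(4) = (-1 + 50)*I = 49*I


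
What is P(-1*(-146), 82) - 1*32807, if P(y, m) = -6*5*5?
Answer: -32957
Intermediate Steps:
P(y, m) = -150 (P(y, m) = -30*5 = -150)
P(-1*(-146), 82) - 1*32807 = -150 - 1*32807 = -150 - 32807 = -32957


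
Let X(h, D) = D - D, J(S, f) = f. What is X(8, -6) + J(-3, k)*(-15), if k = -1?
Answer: 15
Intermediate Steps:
X(h, D) = 0
X(8, -6) + J(-3, k)*(-15) = 0 - 1*(-15) = 0 + 15 = 15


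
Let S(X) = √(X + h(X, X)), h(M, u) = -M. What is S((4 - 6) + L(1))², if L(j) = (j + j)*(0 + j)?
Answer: 0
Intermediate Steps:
L(j) = 2*j² (L(j) = (2*j)*j = 2*j²)
S(X) = 0 (S(X) = √(X - X) = √0 = 0)
S((4 - 6) + L(1))² = 0² = 0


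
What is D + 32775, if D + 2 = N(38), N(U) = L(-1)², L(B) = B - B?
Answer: 32773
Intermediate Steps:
L(B) = 0
N(U) = 0 (N(U) = 0² = 0)
D = -2 (D = -2 + 0 = -2)
D + 32775 = -2 + 32775 = 32773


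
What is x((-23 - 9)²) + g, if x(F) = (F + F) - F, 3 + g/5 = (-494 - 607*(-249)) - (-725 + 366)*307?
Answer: 1305319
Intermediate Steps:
g = 1304295 (g = -15 + 5*((-494 - 607*(-249)) - (-725 + 366)*307) = -15 + 5*((-494 + 151143) - (-359)*307) = -15 + 5*(150649 - 1*(-110213)) = -15 + 5*(150649 + 110213) = -15 + 5*260862 = -15 + 1304310 = 1304295)
x(F) = F (x(F) = 2*F - F = F)
x((-23 - 9)²) + g = (-23 - 9)² + 1304295 = (-32)² + 1304295 = 1024 + 1304295 = 1305319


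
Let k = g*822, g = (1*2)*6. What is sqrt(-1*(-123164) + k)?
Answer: 2*sqrt(33257) ≈ 364.73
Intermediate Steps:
g = 12 (g = 2*6 = 12)
k = 9864 (k = 12*822 = 9864)
sqrt(-1*(-123164) + k) = sqrt(-1*(-123164) + 9864) = sqrt(123164 + 9864) = sqrt(133028) = 2*sqrt(33257)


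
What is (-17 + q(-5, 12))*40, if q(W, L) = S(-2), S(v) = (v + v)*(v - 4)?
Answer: 280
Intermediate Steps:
S(v) = 2*v*(-4 + v) (S(v) = (2*v)*(-4 + v) = 2*v*(-4 + v))
q(W, L) = 24 (q(W, L) = 2*(-2)*(-4 - 2) = 2*(-2)*(-6) = 24)
(-17 + q(-5, 12))*40 = (-17 + 24)*40 = 7*40 = 280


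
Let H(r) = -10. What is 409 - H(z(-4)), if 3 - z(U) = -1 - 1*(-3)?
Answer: 419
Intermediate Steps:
z(U) = 1 (z(U) = 3 - (-1 - 1*(-3)) = 3 - (-1 + 3) = 3 - 1*2 = 3 - 2 = 1)
409 - H(z(-4)) = 409 - 1*(-10) = 409 + 10 = 419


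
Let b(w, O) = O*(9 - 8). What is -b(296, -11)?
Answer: 11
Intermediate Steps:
b(w, O) = O (b(w, O) = O*1 = O)
-b(296, -11) = -1*(-11) = 11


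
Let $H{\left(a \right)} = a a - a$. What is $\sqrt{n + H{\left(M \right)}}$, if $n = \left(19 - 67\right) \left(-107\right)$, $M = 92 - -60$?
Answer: $2 \sqrt{7022} \approx 167.59$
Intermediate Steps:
$M = 152$ ($M = 92 + 60 = 152$)
$H{\left(a \right)} = a^{2} - a$
$n = 5136$ ($n = \left(-48\right) \left(-107\right) = 5136$)
$\sqrt{n + H{\left(M \right)}} = \sqrt{5136 + 152 \left(-1 + 152\right)} = \sqrt{5136 + 152 \cdot 151} = \sqrt{5136 + 22952} = \sqrt{28088} = 2 \sqrt{7022}$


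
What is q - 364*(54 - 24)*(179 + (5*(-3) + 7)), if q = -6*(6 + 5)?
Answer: -1867386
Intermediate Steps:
q = -66 (q = -6*11 = -66)
q - 364*(54 - 24)*(179 + (5*(-3) + 7)) = -66 - 364*(54 - 24)*(179 + (5*(-3) + 7)) = -66 - 10920*(179 + (-15 + 7)) = -66 - 10920*(179 - 8) = -66 - 10920*171 = -66 - 364*5130 = -66 - 1867320 = -1867386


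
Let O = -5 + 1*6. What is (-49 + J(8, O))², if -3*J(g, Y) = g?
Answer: 24025/9 ≈ 2669.4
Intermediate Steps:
O = 1 (O = -5 + 6 = 1)
J(g, Y) = -g/3
(-49 + J(8, O))² = (-49 - ⅓*8)² = (-49 - 8/3)² = (-155/3)² = 24025/9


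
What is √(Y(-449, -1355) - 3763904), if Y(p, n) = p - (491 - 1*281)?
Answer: I*√3764563 ≈ 1940.2*I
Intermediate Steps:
Y(p, n) = -210 + p (Y(p, n) = p - (491 - 281) = p - 1*210 = p - 210 = -210 + p)
√(Y(-449, -1355) - 3763904) = √((-210 - 449) - 3763904) = √(-659 - 3763904) = √(-3764563) = I*√3764563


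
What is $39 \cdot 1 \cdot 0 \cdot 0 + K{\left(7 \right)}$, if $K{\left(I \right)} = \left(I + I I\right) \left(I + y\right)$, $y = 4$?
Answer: $616$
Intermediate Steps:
$K{\left(I \right)} = \left(4 + I\right) \left(I + I^{2}\right)$ ($K{\left(I \right)} = \left(I + I I\right) \left(I + 4\right) = \left(I + I^{2}\right) \left(4 + I\right) = \left(4 + I\right) \left(I + I^{2}\right)$)
$39 \cdot 1 \cdot 0 \cdot 0 + K{\left(7 \right)} = 39 \cdot 1 \cdot 0 \cdot 0 + 7 \left(4 + 7^{2} + 5 \cdot 7\right) = 39 \cdot 0 \cdot 0 + 7 \left(4 + 49 + 35\right) = 39 \cdot 0 + 7 \cdot 88 = 0 + 616 = 616$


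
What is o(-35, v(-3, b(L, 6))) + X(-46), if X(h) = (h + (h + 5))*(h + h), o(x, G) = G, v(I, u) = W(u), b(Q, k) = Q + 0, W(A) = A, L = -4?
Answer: 8000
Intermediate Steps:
b(Q, k) = Q
v(I, u) = u
X(h) = 2*h*(5 + 2*h) (X(h) = (h + (5 + h))*(2*h) = (5 + 2*h)*(2*h) = 2*h*(5 + 2*h))
o(-35, v(-3, b(L, 6))) + X(-46) = -4 + 2*(-46)*(5 + 2*(-46)) = -4 + 2*(-46)*(5 - 92) = -4 + 2*(-46)*(-87) = -4 + 8004 = 8000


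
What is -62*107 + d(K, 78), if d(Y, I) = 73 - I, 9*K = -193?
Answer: -6639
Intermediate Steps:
K = -193/9 (K = (⅑)*(-193) = -193/9 ≈ -21.444)
-62*107 + d(K, 78) = -62*107 + (73 - 1*78) = -6634 + (73 - 78) = -6634 - 5 = -6639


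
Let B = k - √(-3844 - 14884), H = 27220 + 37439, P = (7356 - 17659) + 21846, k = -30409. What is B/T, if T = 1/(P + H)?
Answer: -2317226618 - 152404*I*√4682 ≈ -2.3172e+9 - 1.0428e+7*I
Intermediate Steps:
P = 11543 (P = -10303 + 21846 = 11543)
H = 64659
B = -30409 - 2*I*√4682 (B = -30409 - √(-3844 - 14884) = -30409 - √(-18728) = -30409 - 2*I*√4682 ≈ -30409.0 - 136.85*I)
T = 1/76202 (T = 1/(11543 + 64659) = 1/76202 ≈ 1.3123e-5)
B/T = (-30409 - 2*I*√4682)/(1/76202) = (-30409 - 2*I*√4682)*76202 = -2317226618 - 152404*I*√4682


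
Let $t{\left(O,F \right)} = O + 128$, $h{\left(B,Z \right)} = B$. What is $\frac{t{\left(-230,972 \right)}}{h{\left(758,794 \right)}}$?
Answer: $- \frac{51}{379} \approx -0.13456$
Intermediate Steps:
$t{\left(O,F \right)} = 128 + O$
$\frac{t{\left(-230,972 \right)}}{h{\left(758,794 \right)}} = \frac{128 - 230}{758} = \left(-102\right) \frac{1}{758} = - \frac{51}{379}$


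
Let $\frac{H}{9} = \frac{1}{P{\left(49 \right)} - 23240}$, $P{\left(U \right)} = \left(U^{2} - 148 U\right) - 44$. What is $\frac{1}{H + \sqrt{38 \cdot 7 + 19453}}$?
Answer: $\frac{28135}{1734347890966} + \frac{791578225 \sqrt{2191}}{5203043672898} \approx 0.0071213$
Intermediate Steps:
$P{\left(U \right)} = -44 + U^{2} - 148 U$
$H = - \frac{9}{28135}$ ($H = \frac{9}{\left(-44 + 49^{2} - 7252\right) - 23240} = \frac{9}{\left(-44 + 2401 - 7252\right) - 23240} = \frac{9}{-4895 - 23240} = \frac{9}{-28135} = 9 \left(- \frac{1}{28135}\right) = - \frac{9}{28135} \approx -0.00031989$)
$\frac{1}{H + \sqrt{38 \cdot 7 + 19453}} = \frac{1}{- \frac{9}{28135} + \sqrt{38 \cdot 7 + 19453}} = \frac{1}{- \frac{9}{28135} + \sqrt{266 + 19453}} = \frac{1}{- \frac{9}{28135} + \sqrt{19719}} = \frac{1}{- \frac{9}{28135} + 3 \sqrt{2191}}$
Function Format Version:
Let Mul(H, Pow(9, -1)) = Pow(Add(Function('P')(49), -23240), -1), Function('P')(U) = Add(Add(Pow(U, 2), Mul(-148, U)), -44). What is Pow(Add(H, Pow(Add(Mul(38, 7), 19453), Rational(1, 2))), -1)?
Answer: Add(Rational(28135, 1734347890966), Mul(Rational(791578225, 5203043672898), Pow(2191, Rational(1, 2)))) ≈ 0.0071213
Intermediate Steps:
Function('P')(U) = Add(-44, Pow(U, 2), Mul(-148, U))
H = Rational(-9, 28135) (H = Mul(9, Pow(Add(Add(-44, Pow(49, 2), Mul(-148, 49)), -23240), -1)) = Mul(9, Pow(Add(Add(-44, 2401, -7252), -23240), -1)) = Mul(9, Pow(Add(-4895, -23240), -1)) = Mul(9, Pow(-28135, -1)) = Mul(9, Rational(-1, 28135)) = Rational(-9, 28135) ≈ -0.00031989)
Pow(Add(H, Pow(Add(Mul(38, 7), 19453), Rational(1, 2))), -1) = Pow(Add(Rational(-9, 28135), Pow(Add(Mul(38, 7), 19453), Rational(1, 2))), -1) = Pow(Add(Rational(-9, 28135), Pow(Add(266, 19453), Rational(1, 2))), -1) = Pow(Add(Rational(-9, 28135), Pow(19719, Rational(1, 2))), -1) = Pow(Add(Rational(-9, 28135), Mul(3, Pow(2191, Rational(1, 2)))), -1)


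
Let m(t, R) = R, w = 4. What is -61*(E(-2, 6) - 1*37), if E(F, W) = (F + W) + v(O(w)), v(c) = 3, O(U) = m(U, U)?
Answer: 1830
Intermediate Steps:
O(U) = U
E(F, W) = 3 + F + W (E(F, W) = (F + W) + 3 = 3 + F + W)
-61*(E(-2, 6) - 1*37) = -61*((3 - 2 + 6) - 1*37) = -61*(7 - 37) = -61*(-30) = 1830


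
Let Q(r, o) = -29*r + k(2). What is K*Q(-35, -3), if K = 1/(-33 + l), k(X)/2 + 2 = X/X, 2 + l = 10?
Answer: -1013/25 ≈ -40.520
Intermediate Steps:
l = 8 (l = -2 + 10 = 8)
k(X) = -2 (k(X) = -4 + 2*(X/X) = -4 + 2*1 = -4 + 2 = -2)
Q(r, o) = -2 - 29*r (Q(r, o) = -29*r - 2 = -2 - 29*r)
K = -1/25 (K = 1/(-33 + 8) = 1/(-25) = -1/25 ≈ -0.040000)
K*Q(-35, -3) = -(-2 - 29*(-35))/25 = -(-2 + 1015)/25 = -1/25*1013 = -1013/25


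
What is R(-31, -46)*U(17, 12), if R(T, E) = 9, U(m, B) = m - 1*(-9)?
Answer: 234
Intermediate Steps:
U(m, B) = 9 + m (U(m, B) = m + 9 = 9 + m)
R(-31, -46)*U(17, 12) = 9*(9 + 17) = 9*26 = 234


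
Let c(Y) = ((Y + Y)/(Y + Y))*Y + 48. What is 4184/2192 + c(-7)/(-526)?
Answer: 65966/36031 ≈ 1.8308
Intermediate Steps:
c(Y) = 48 + Y (c(Y) = ((2*Y)/((2*Y)))*Y + 48 = ((2*Y)*(1/(2*Y)))*Y + 48 = 1*Y + 48 = Y + 48 = 48 + Y)
4184/2192 + c(-7)/(-526) = 4184/2192 + (48 - 7)/(-526) = 4184*(1/2192) + 41*(-1/526) = 523/274 - 41/526 = 65966/36031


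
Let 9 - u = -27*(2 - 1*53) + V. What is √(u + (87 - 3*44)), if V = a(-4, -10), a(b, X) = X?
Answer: I*√1403 ≈ 37.457*I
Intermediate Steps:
V = -10
u = -1358 (u = 9 - (-27*(2 - 1*53) - 10) = 9 - (-27*(2 - 53) - 10) = 9 - (-27*(-51) - 10) = 9 - (1377 - 10) = 9 - 1*1367 = 9 - 1367 = -1358)
√(u + (87 - 3*44)) = √(-1358 + (87 - 3*44)) = √(-1358 + (87 - 132)) = √(-1358 - 45) = √(-1403) = I*√1403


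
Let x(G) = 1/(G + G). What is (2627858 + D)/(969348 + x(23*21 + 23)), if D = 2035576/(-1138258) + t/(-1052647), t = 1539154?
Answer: 144838045853617586784/53427028355344194541 ≈ 2.7109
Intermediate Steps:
D = -1947348661702/599091934463 (D = 2035576/(-1138258) + 1539154/(-1052647) = 2035576*(-1/1138258) + 1539154*(-1/1052647) = -1017788/569129 - 1539154/1052647 = -1947348661702/599091934463 ≈ -3.2505)
x(G) = 1/(2*G)
(2627858 + D)/(969348 + x(23*21 + 23)) = (2627858 - 1947348661702/599091934463)/(969348 + 1/(2*(23*21 + 23))) = 1574326585365408552/(599091934463*(969348 + 1/(2*(483 + 23)))) = 1574326585365408552/(599091934463*(969348 + (½)/506)) = 1574326585365408552/(599091934463*(969348 + (½)*(1/506))) = 1574326585365408552/(599091934463*(969348 + 1/1012)) = 1574326585365408552/(599091934463*(980980177/1012)) = (1574326585365408552/599091934463)*(1012/980980177) = 144838045853617586784/53427028355344194541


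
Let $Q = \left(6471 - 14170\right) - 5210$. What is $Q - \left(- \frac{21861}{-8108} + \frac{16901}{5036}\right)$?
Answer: $- \frac{65918245937}{5103986} \approx -12915.0$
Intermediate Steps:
$Q = -12909$ ($Q = -7699 - 5210 = -12909$)
$Q - \left(- \frac{21861}{-8108} + \frac{16901}{5036}\right) = -12909 - \left(- \frac{21861}{-8108} + \frac{16901}{5036}\right) = -12909 - \left(\left(-21861\right) \left(- \frac{1}{8108}\right) + 16901 \cdot \frac{1}{5036}\right) = -12909 - \left(\frac{21861}{8108} + \frac{16901}{5036}\right) = -12909 - \frac{30890663}{5103986} = - \frac{65918245937}{5103986}$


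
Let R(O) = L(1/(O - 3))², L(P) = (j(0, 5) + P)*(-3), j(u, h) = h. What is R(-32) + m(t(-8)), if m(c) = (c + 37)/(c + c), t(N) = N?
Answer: 4324219/19600 ≈ 220.62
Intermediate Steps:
L(P) = -15 - 3*P (L(P) = (5 + P)*(-3) = -15 - 3*P)
m(c) = (37 + c)/(2*c) (m(c) = (37 + c)/((2*c)) = (37 + c)*(1/(2*c)) = (37 + c)/(2*c))
R(O) = (-15 - 3/(-3 + O))² (R(O) = (-15 - 3/(O - 3))² = (-15 - 3/(-3 + O))²)
R(-32) + m(t(-8)) = (15 + 3/(-3 - 32))² + (½)*(37 - 8)/(-8) = (15 + 3/(-35))² + (½)*(-⅛)*29 = (15 + 3*(-1/35))² - 29/16 = (15 - 3/35)² - 29/16 = (522/35)² - 29/16 = 272484/1225 - 29/16 = 4324219/19600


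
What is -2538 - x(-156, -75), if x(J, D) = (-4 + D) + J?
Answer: -2303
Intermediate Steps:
x(J, D) = -4 + D + J
-2538 - x(-156, -75) = -2538 - (-4 - 75 - 156) = -2538 - 1*(-235) = -2538 + 235 = -2303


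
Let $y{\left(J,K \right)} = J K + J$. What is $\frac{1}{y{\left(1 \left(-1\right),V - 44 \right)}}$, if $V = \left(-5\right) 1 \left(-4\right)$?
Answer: $\frac{1}{23} \approx 0.043478$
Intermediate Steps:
$V = 20$ ($V = \left(-5\right) \left(-4\right) = 20$)
$y{\left(J,K \right)} = J + J K$
$\frac{1}{y{\left(1 \left(-1\right),V - 44 \right)}} = \frac{1}{1 \left(-1\right) \left(1 + \left(20 - 44\right)\right)} = \frac{1}{\left(-1\right) \left(1 - 24\right)} = \frac{1}{\left(-1\right) \left(-23\right)} = \frac{1}{23}$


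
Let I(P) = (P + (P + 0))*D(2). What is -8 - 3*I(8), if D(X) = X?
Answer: -104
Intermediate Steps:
I(P) = 4*P (I(P) = (P + (P + 0))*2 = (P + P)*2 = (2*P)*2 = 4*P)
-8 - 3*I(8) = -8 - 12*8 = -8 - 3*32 = -8 - 96 = -104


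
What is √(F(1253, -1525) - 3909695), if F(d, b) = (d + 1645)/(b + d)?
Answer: I*√18078478946/68 ≈ 1977.3*I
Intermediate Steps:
F(d, b) = (1645 + d)/(b + d)
√(F(1253, -1525) - 3909695) = √((1645 + 1253)/(-1525 + 1253) - 3909695) = √(2898/(-272) - 3909695) = √(-1/272*2898 - 3909695) = √(-1449/136 - 3909695) = √(-531719969/136) = I*√18078478946/68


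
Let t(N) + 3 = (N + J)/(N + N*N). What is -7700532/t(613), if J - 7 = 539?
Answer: 414048805032/161141 ≈ 2.5695e+6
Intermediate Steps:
J = 546 (J = 7 + 539 = 546)
t(N) = -3 + (546 + N)/(N + N²) (t(N) = -3 + (N + 546)/(N + N*N) = -3 + (546 + N)/(N + N²))
-7700532/t(613) = -7700532*613*(1 + 613)/(546 - 3*613² - 2*613) = -7700532*376382/(546 - 3*375769 - 1226) = -7700532*376382/(546 - 1127307 - 1226) = -7700532/((1/613)*(1/614)*(-1127987)) = -7700532/(-1127987/376382) = -7700532*(-376382/1127987) = 414048805032/161141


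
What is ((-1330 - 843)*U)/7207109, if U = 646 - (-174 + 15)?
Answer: -249895/1029587 ≈ -0.24271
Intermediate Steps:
U = 805 (U = 646 - 1*(-159) = 646 + 159 = 805)
((-1330 - 843)*U)/7207109 = ((-1330 - 843)*805)/7207109 = -2173*805*(1/7207109) = -1749265*1/7207109 = -249895/1029587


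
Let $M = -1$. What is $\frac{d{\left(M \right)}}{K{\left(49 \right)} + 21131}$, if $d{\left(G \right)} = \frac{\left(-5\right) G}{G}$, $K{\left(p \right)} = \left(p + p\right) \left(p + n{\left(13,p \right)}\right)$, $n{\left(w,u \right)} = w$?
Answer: $- \frac{5}{27207} \approx -0.00018378$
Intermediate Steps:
$K{\left(p \right)} = 2 p \left(13 + p\right)$ ($K{\left(p \right)} = \left(p + p\right) \left(p + 13\right) = 2 p \left(13 + p\right)$)
$d{\left(G \right)} = -5$
$\frac{d{\left(M \right)}}{K{\left(49 \right)} + 21131} = \frac{1}{2 \cdot 49 \left(13 + 49\right) + 21131} \left(-5\right) = \frac{1}{2 \cdot 49 \cdot 62 + 21131} \left(-5\right) = \frac{1}{6076 + 21131} \left(-5\right) = \frac{1}{27207} \left(-5\right) = - \frac{5}{27207}$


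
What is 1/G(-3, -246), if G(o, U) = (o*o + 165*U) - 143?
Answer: -1/40724 ≈ -2.4556e-5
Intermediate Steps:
G(o, U) = -143 + o² + 165*U (G(o, U) = (o² + 165*U) - 143 = -143 + o² + 165*U)
1/G(-3, -246) = 1/(-143 + (-3)² + 165*(-246)) = 1/(-143 + 9 - 40590) = 1/(-40724) = -1/40724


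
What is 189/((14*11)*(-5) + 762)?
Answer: -189/8 ≈ -23.625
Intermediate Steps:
189/((14*11)*(-5) + 762) = 189/(154*(-5) + 762) = 189/(-770 + 762) = 189/(-8) = 189*(-⅛) = -189/8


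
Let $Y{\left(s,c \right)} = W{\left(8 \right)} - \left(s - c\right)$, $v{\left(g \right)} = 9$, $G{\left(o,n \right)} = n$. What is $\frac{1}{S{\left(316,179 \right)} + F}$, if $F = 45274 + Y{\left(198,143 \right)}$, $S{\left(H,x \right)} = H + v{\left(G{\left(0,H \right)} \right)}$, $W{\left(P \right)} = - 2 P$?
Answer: $\frac{1}{45528} \approx 2.1965 \cdot 10^{-5}$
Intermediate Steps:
$Y{\left(s,c \right)} = -16 + c - s$ ($Y{\left(s,c \right)} = \left(-2\right) 8 - \left(s - c\right) = -16 + \left(c - s\right) = -16 + c - s$)
$S{\left(H,x \right)} = 9 + H$ ($S{\left(H,x \right)} = H + 9 = 9 + H$)
$F = 45203$ ($F = 45274 - 71 = 45203$)
$\frac{1}{S{\left(316,179 \right)} + F} = \frac{1}{\left(9 + 316\right) + 45203} = \frac{1}{325 + 45203} = \frac{1}{45528}$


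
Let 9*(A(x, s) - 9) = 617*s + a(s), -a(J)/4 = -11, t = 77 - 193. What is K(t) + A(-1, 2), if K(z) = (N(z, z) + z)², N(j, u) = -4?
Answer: 14551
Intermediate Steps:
t = -116
a(J) = 44 (a(J) = -4*(-11) = 44)
A(x, s) = 125/9 + 617*s/9 (A(x, s) = 9 + (617*s + 44)/9 = 9 + (44 + 617*s)/9 = 9 + (44/9 + 617*s/9) = 125/9 + 617*s/9)
K(z) = (-4 + z)²
K(t) + A(-1, 2) = (-4 - 116)² + (125/9 + (617/9)*2) = (-120)² + (125/9 + 1234/9) = 14400 + 151 = 14551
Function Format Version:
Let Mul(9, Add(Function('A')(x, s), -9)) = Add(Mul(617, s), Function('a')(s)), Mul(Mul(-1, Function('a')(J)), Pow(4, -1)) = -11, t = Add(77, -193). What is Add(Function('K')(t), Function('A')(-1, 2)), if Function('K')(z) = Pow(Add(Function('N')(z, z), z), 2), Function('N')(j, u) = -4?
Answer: 14551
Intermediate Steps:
t = -116
Function('a')(J) = 44 (Function('a')(J) = Mul(-4, -11) = 44)
Function('A')(x, s) = Add(Rational(125, 9), Mul(Rational(617, 9), s)) (Function('A')(x, s) = Add(9, Mul(Rational(1, 9), Add(Mul(617, s), 44))) = Add(9, Mul(Rational(1, 9), Add(44, Mul(617, s)))) = Add(9, Add(Rational(44, 9), Mul(Rational(617, 9), s))) = Add(Rational(125, 9), Mul(Rational(617, 9), s)))
Function('K')(z) = Pow(Add(-4, z), 2)
Add(Function('K')(t), Function('A')(-1, 2)) = Add(Pow(Add(-4, -116), 2), Add(Rational(125, 9), Mul(Rational(617, 9), 2))) = Add(Pow(-120, 2), Add(Rational(125, 9), Rational(1234, 9))) = Add(14400, 151) = 14551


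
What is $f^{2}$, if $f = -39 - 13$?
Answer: $2704$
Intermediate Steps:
$f = -52$
$f^{2} = \left(-52\right)^{2} = 2704$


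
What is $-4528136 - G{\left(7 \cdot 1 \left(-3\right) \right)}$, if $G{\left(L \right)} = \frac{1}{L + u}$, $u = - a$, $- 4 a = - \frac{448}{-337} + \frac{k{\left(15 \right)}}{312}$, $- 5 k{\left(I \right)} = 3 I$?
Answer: $- \frac{13124580177144}{2898451} \approx -4.5281 \cdot 10^{6}$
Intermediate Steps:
$k{\left(I \right)} = - \frac{3 I}{5}$
$a = - \frac{45581}{140192}$ ($a = - \frac{- \frac{448}{-337} + \frac{\left(- \frac{3}{5}\right) 15}{312}}{4} = - \frac{\left(-448\right) \left(- \frac{1}{337}\right) - \frac{3}{104}}{4} = - \frac{\frac{448}{337} - \frac{3}{104}}{4} = \left(- \frac{1}{4}\right) \frac{45581}{35048} = - \frac{45581}{140192} \approx -0.32513$)
$u = \frac{45581}{140192}$ ($u = \left(-1\right) \left(- \frac{45581}{140192}\right) = \frac{45581}{140192} \approx 0.32513$)
$G{\left(L \right)} = \frac{1}{\frac{45581}{140192} + L}$ ($G{\left(L \right)} = \frac{1}{L + \frac{45581}{140192}} = \frac{1}{\frac{45581}{140192} + L}$)
$-4528136 - G{\left(7 \cdot 1 \left(-3\right) \right)} = -4528136 - \frac{140192}{45581 + 140192 \cdot 7 \cdot 1 \left(-3\right)} = -4528136 - \frac{140192}{45581 + 140192 \cdot 7 \left(-3\right)} = -4528136 - \frac{140192}{45581 + 140192 \left(-21\right)} = -4528136 - \frac{140192}{45581 - 2944032} = -4528136 - \frac{140192}{-2898451} = -4528136 - 140192 \left(- \frac{1}{2898451}\right) = -4528136 - - \frac{140192}{2898451} = -4528136 + \frac{140192}{2898451} = - \frac{13124580177144}{2898451}$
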